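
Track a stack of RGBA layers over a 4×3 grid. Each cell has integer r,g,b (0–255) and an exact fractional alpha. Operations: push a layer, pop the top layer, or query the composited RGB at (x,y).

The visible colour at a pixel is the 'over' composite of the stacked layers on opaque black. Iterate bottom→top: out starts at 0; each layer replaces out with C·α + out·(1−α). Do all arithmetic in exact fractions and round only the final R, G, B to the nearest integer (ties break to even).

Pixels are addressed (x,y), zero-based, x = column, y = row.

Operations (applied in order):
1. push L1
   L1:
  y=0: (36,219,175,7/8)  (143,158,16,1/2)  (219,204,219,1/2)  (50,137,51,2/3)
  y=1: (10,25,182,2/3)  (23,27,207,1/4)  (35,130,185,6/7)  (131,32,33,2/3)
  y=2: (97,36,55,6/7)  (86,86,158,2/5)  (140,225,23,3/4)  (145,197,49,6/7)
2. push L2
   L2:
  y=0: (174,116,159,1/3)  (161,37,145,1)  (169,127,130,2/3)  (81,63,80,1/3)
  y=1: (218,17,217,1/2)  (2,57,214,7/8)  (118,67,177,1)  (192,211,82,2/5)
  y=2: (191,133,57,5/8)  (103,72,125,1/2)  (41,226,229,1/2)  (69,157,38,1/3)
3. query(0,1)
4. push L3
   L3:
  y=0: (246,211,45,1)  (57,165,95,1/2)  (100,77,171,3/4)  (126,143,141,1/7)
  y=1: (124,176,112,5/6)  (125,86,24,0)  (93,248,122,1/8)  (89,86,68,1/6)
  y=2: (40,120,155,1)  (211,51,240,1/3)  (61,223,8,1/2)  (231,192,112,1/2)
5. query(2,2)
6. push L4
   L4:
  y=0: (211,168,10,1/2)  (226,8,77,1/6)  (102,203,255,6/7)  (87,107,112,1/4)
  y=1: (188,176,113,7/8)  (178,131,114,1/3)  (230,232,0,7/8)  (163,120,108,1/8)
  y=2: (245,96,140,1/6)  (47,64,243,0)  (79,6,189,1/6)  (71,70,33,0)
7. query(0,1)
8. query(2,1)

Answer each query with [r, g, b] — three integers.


(0,1) stack=L1,L2; from [0,0,0]:
+L1 (α=2/3) → [20/3, 50/3, 364/3]
+L2 (α=1/2) → [337/3, 101/6, 1015/6]
→ [112, 17, 169]

(2,2) stack=L1,L2,L3; from [0,0,0]:
after L1 α=3/4: [105, 675/4, 69/4]
after L2 α=1/2: [73, 1579/8, 985/8]
after L3 α=1/2: [67, 3363/16, 1049/16]
→ [67, 210, 66]

query (0,1) [L1,L2,L3,L4] — begin 0,0,0
L1 α=2/3: [20/3, 50/3, 364/3]
L2 α=1/2: [337/3, 101/6, 1015/6]
L3 α=5/6: [2197/18, 5381/36, 4375/36]
L4 α=7/8: [25885/144, 49733/288, 32851/288]
rounded: [180, 173, 114]

(2,1) stack=L1,L2,L3,L4; from [0,0,0]:
+L1 (α=6/7) → [30, 780/7, 1110/7]
+L2 (α=1) → [118, 67, 177]
+L3 (α=1/8) → [919/8, 717/8, 1361/8]
+L4 (α=7/8) → [13799/64, 13709/64, 1361/64]
rounded: [216, 214, 21]


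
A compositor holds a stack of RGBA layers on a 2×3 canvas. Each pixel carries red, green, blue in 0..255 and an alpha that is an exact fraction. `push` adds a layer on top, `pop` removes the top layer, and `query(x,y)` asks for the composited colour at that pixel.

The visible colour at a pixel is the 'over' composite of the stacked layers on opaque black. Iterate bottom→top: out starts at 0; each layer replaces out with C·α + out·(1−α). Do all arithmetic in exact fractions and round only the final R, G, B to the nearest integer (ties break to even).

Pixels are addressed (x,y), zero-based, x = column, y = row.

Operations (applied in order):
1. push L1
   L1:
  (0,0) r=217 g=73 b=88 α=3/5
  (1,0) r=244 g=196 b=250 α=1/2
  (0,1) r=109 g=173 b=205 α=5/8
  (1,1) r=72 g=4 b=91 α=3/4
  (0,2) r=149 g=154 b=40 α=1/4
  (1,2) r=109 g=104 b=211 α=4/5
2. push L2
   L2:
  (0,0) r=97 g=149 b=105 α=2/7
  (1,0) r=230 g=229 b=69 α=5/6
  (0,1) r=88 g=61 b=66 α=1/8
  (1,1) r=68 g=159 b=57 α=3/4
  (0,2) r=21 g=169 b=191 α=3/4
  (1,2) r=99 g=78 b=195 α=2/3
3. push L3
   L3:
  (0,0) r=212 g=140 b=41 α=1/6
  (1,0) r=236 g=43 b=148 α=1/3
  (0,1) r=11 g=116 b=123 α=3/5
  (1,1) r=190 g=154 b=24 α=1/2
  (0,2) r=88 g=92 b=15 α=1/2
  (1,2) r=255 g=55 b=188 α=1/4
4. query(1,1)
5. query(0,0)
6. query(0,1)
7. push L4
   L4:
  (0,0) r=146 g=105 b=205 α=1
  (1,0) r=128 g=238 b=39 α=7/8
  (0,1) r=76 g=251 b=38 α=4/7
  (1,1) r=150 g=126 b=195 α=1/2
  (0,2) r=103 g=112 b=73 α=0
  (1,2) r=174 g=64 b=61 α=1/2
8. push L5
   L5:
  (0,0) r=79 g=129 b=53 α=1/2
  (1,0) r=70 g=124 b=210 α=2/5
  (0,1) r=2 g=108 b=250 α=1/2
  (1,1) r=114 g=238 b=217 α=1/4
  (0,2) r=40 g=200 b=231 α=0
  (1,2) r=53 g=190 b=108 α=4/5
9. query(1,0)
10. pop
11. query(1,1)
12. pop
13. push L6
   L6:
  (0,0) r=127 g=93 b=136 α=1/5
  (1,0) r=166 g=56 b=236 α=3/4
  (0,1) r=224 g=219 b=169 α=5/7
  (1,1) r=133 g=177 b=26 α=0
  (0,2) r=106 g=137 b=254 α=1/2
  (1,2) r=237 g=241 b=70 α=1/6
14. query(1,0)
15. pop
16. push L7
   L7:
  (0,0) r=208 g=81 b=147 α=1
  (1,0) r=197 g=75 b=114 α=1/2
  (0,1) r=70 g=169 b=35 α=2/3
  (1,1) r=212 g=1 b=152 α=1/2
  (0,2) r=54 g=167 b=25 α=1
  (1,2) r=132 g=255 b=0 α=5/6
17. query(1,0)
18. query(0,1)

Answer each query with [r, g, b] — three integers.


(1,1) stack=L1,L2,L3; from [0,0,0]:
after L1 α=3/4: [54, 3, 273/4]
after L2 α=3/4: [129/2, 120, 957/16]
after L3 α=1/2: [509/4, 137, 1341/32]
= [127, 137, 42]

query (0,0) [L1,L2,L3] — begin 0,0,0
L1 α=3/5: [651/5, 219/5, 264/5]
L2 α=2/7: [845/7, 517/7, 474/7]
L3 α=1/6: [1903/14, 3565/42, 2657/42]
rounded: [136, 85, 63]

query (0,1) [L1,L2,L3] — begin 0,0,0
+L1 (α=5/8) → [545/8, 865/8, 1025/8]
+L2 (α=1/8) → [4519/64, 6543/64, 7703/64]
+L3 (α=3/5) → [1115/32, 17679/160, 19511/160]
rounded: [35, 110, 122]

at x=1,y=0 over L1,L2,L3,L4,L5:
+L1 (α=1/2) → [122, 98, 125]
+L2 (α=5/6) → [212, 1243/6, 235/3]
+L3 (α=1/3) → [220, 1372/9, 914/9]
+L4 (α=7/8) → [279/2, 8183/36, 3371/72]
+L5 (α=2/5) → [1117/10, 11159/60, 13451/120]
= [112, 186, 112]

(1,1) stack=L1,L2,L3,L4; from [0,0,0]:
after L1 α=3/4: [54, 3, 273/4]
after L2 α=3/4: [129/2, 120, 957/16]
after L3 α=1/2: [509/4, 137, 1341/32]
after L4 α=1/2: [1109/8, 263/2, 7581/64]
= [139, 132, 118]

query (1,0) [L1,L2,L3,L6] — begin 0,0,0
after L1 α=1/2: [122, 98, 125]
after L2 α=5/6: [212, 1243/6, 235/3]
after L3 α=1/3: [220, 1372/9, 914/9]
after L6 α=3/4: [359/2, 721/9, 3643/18]
→ [180, 80, 202]

query (1,0) [L1,L2,L3,L7] — begin 0,0,0
after L1 α=1/2: [122, 98, 125]
after L2 α=5/6: [212, 1243/6, 235/3]
after L3 α=1/3: [220, 1372/9, 914/9]
after L7 α=1/2: [417/2, 2047/18, 970/9]
rounded: [208, 114, 108]

query (0,1) [L1,L2,L3,L7] — begin 0,0,0
L1 α=5/8: [545/8, 865/8, 1025/8]
L2 α=1/8: [4519/64, 6543/64, 7703/64]
L3 α=3/5: [1115/32, 17679/160, 19511/160]
L7 α=2/3: [1865/32, 71759/480, 10237/160]
→ [58, 149, 64]


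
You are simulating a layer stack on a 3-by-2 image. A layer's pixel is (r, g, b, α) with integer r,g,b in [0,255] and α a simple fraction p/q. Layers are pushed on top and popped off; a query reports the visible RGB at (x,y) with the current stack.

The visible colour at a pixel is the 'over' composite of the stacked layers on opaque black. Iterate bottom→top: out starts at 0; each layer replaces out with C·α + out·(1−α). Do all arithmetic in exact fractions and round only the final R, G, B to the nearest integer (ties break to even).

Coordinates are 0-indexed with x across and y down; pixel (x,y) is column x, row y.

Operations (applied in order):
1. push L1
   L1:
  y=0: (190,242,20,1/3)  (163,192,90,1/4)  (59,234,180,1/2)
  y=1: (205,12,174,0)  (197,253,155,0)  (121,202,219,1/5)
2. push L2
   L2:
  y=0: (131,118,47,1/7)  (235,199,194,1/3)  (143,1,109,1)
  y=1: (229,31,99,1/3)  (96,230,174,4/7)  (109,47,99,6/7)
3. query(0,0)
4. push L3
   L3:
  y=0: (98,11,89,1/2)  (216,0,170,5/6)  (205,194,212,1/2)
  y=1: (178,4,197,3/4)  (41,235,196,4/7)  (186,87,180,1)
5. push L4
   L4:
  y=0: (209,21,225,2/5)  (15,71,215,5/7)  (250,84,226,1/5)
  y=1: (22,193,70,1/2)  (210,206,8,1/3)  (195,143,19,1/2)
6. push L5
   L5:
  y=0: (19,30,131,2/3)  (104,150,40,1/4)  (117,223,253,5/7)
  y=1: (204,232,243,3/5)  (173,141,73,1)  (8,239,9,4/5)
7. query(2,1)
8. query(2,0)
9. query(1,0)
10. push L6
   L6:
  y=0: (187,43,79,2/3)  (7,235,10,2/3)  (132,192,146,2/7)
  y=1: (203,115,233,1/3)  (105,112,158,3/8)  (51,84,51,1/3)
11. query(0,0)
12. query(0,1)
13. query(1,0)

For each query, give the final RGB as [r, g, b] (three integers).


at x=0,y=0 over L1,L2:
L1 α=1/3: [190/3, 242/3, 20/3]
L2 α=1/7: [73, 86, 87/7]
→ [73, 86, 12]

(2,1) stack=L1,L2,L3,L4,L5; from [0,0,0]:
L1 α=1/5: [121/5, 202/5, 219/5]
L2 α=6/7: [3391/35, 1612/35, 3189/35]
L3 α=1: [186, 87, 180]
L4 α=1/2: [381/2, 115, 199/2]
L5 α=4/5: [89/2, 1071/5, 271/10]
= [44, 214, 27]

query (2,0) [L1,L2,L3,L4,L5] — begin 0,0,0
L1 α=1/2: [59/2, 117, 90]
L2 α=1: [143, 1, 109]
L3 α=1/2: [174, 195/2, 321/2]
L4 α=1/5: [946/5, 474/5, 868/5]
L5 α=5/7: [4817/35, 6523/35, 8061/35]
= [138, 186, 230]

at x=1,y=0 over L1,L2,L3,L4,L5:
after L1 α=1/4: [163/4, 48, 45/2]
after L2 α=1/3: [211/2, 295/3, 239/3]
after L3 α=5/6: [2371/12, 295/18, 2789/18]
after L4 α=5/7: [403/6, 3490/63, 12464/63]
after L5 α=1/4: [611/8, 1660/21, 3326/21]
→ [76, 79, 158]

at x=0,y=0 over L1,L2,L3,L4,L5,L6:
after L1 α=1/3: [190/3, 242/3, 20/3]
after L2 α=1/7: [73, 86, 87/7]
after L3 α=1/2: [171/2, 97/2, 355/7]
after L4 α=2/5: [1349/10, 75/2, 843/7]
after L5 α=2/3: [1729/30, 65/2, 2677/21]
after L6 α=2/3: [12949/90, 79/2, 5995/63]
rounded: [144, 40, 95]

query (0,1) [L1,L2,L3,L4,L5,L6] — begin 0,0,0
L1 α=0: [0, 0, 0]
L2 α=1/3: [229/3, 31/3, 33]
L3 α=3/4: [1831/12, 67/12, 156]
L4 α=1/2: [2095/24, 2383/24, 113]
L5 α=3/5: [9439/60, 2147/12, 191]
L6 α=1/3: [15529/90, 2837/18, 205]
= [173, 158, 205]

at x=1,y=0 over L1,L2,L3,L4,L5,L6:
L1 α=1/4: [163/4, 48, 45/2]
L2 α=1/3: [211/2, 295/3, 239/3]
L3 α=5/6: [2371/12, 295/18, 2789/18]
L4 α=5/7: [403/6, 3490/63, 12464/63]
L5 α=1/4: [611/8, 1660/21, 3326/21]
L6 α=2/3: [241/8, 11530/63, 3746/63]
rounded: [30, 183, 59]


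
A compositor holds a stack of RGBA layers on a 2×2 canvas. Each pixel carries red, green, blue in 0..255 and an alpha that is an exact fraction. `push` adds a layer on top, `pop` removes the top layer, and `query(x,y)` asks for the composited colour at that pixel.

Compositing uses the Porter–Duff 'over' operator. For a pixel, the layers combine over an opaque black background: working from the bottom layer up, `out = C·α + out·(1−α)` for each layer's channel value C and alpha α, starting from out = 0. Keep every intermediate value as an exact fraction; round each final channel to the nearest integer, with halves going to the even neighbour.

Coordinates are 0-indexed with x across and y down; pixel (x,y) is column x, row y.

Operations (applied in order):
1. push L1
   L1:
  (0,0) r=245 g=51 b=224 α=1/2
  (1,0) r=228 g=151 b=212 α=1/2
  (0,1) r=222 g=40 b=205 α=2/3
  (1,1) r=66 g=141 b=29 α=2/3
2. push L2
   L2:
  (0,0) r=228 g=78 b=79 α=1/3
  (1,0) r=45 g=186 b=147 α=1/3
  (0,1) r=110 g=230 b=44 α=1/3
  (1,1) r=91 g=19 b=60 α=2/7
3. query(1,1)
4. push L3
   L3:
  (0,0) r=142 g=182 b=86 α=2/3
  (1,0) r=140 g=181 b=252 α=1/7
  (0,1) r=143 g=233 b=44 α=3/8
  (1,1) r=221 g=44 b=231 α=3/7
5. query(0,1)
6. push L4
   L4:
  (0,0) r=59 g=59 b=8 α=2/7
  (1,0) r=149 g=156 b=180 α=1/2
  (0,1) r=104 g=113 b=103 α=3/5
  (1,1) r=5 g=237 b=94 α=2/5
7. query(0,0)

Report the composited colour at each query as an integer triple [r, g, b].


query (1,1) [L1,L2] — begin 0,0,0
L1 α=2/3: [44, 94, 58/3]
L2 α=2/7: [402/7, 508/7, 650/21]
rounded: [57, 73, 31]

at x=0,y=1 over L1,L2,L3:
after L1 α=2/3: [148, 80/3, 410/3]
after L2 α=1/3: [406/3, 850/9, 952/9]
after L3 α=3/8: [3317/24, 10541/72, 1487/18]
→ [138, 146, 83]

(0,0) stack=L1,L2,L3,L4; from [0,0,0]:
+L1 (α=1/2) → [245/2, 51/2, 112]
+L2 (α=1/3) → [473/3, 43, 101]
+L3 (α=2/3) → [1325/9, 407/3, 91]
+L4 (α=2/7) → [7687/63, 2389/21, 471/7]
= [122, 114, 67]


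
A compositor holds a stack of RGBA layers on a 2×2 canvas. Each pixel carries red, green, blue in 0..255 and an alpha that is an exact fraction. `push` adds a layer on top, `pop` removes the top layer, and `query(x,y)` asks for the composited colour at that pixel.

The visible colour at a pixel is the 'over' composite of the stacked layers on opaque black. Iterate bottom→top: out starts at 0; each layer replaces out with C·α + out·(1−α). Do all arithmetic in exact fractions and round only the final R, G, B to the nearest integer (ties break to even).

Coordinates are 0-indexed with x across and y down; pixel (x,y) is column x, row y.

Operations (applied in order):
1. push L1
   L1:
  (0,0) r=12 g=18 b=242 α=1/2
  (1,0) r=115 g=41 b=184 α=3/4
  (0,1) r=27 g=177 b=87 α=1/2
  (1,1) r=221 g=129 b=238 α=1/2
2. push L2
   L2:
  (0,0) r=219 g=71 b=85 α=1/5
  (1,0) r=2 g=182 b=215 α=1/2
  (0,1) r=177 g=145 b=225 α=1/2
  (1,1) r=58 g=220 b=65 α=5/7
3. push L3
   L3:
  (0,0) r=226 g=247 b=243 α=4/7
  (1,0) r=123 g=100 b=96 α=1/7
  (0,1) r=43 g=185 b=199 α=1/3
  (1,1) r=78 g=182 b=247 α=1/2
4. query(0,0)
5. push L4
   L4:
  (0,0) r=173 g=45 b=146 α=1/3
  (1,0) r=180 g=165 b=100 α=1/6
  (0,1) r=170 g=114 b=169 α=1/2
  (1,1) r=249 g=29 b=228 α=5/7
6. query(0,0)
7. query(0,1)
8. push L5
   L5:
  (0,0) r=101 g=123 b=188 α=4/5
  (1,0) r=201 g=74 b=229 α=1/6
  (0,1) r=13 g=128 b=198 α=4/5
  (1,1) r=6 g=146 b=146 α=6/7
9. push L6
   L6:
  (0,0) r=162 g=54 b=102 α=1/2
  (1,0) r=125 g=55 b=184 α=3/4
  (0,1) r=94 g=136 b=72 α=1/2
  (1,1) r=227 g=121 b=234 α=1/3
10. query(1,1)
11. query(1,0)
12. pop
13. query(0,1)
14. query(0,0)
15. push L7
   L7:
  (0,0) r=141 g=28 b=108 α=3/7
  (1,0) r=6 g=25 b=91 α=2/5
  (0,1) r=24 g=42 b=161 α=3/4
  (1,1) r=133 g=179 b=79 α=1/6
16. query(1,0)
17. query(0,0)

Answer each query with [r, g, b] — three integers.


at x=0,y=0 over L1,L2,L3:
L1 α=1/2: [6, 9, 121]
L2 α=1/5: [243/5, 107/5, 569/5]
L3 α=4/7: [5249/35, 5261/35, 6567/35]
→ [150, 150, 188]

at x=0,y=0 over L1,L2,L3,L4:
after L1 α=1/2: [6, 9, 121]
after L2 α=1/5: [243/5, 107/5, 569/5]
after L3 α=4/7: [5249/35, 5261/35, 6567/35]
after L4 α=1/3: [16553/105, 12097/105, 18244/105]
→ [158, 115, 174]

query (0,1) [L1,L2,L3,L4] — begin 0,0,0
L1 α=1/2: [27/2, 177/2, 87/2]
L2 α=1/2: [381/4, 467/4, 537/4]
L3 α=1/3: [467/6, 279/2, 935/6]
L4 α=1/2: [1487/12, 507/4, 1949/12]
rounded: [124, 127, 162]

(1,1) stack=L1,L2,L3,L4,L5,L6; from [0,0,0]:
L1 α=1/2: [221/2, 129/2, 119]
L2 α=5/7: [73, 1229/7, 563/7]
L3 α=1/2: [151/2, 2503/14, 1146/7]
L4 α=5/7: [1396/7, 3518/49, 10272/49]
L5 α=6/7: [1648/49, 46442/343, 53196/343]
L6 α=1/3: [14419/147, 134387/1029, 62218/343]
→ [98, 131, 181]

(1,0) stack=L1,L2,L3,L4,L5,L6; from [0,0,0]:
+L1 (α=3/4) → [345/4, 123/4, 138]
+L2 (α=1/2) → [353/8, 851/8, 353/2]
+L3 (α=1/7) → [1551/28, 2953/28, 165]
+L4 (α=1/6) → [4265/56, 19385/168, 925/6]
+L5 (α=1/6) → [32581/336, 109357/1008, 5999/36]
+L6 (α=3/4) → [158581/1344, 275677/4032, 25871/144]
rounded: [118, 68, 180]

(0,1) stack=L1,L2,L3,L4,L5; from [0,0,0]:
+L1 (α=1/2) → [27/2, 177/2, 87/2]
+L2 (α=1/2) → [381/4, 467/4, 537/4]
+L3 (α=1/3) → [467/6, 279/2, 935/6]
+L4 (α=1/2) → [1487/12, 507/4, 1949/12]
+L5 (α=4/5) → [2111/60, 511/4, 11453/60]
= [35, 128, 191]

at x=0,y=0 over L1,L2,L3,L4,L5:
+L1 (α=1/2) → [6, 9, 121]
+L2 (α=1/5) → [243/5, 107/5, 569/5]
+L3 (α=4/7) → [5249/35, 5261/35, 6567/35]
+L4 (α=1/3) → [16553/105, 12097/105, 18244/105]
+L5 (α=4/5) → [58973/525, 63757/525, 97204/525]
rounded: [112, 121, 185]

(1,0) stack=L1,L2,L3,L4,L5,L7; from [0,0,0]:
+L1 (α=3/4) → [345/4, 123/4, 138]
+L2 (α=1/2) → [353/8, 851/8, 353/2]
+L3 (α=1/7) → [1551/28, 2953/28, 165]
+L4 (α=1/6) → [4265/56, 19385/168, 925/6]
+L5 (α=1/6) → [32581/336, 109357/1008, 5999/36]
+L7 (α=2/5) → [6785/112, 126157/1680, 8183/60]
→ [61, 75, 136]

query (0,0) [L1,L2,L3,L4,L5,L7] — begin 0,0,0
L1 α=1/2: [6, 9, 121]
L2 α=1/5: [243/5, 107/5, 569/5]
L3 α=4/7: [5249/35, 5261/35, 6567/35]
L4 α=1/3: [16553/105, 12097/105, 18244/105]
L5 α=4/5: [58973/525, 63757/525, 97204/525]
L7 α=3/7: [457967/3675, 299128/3675, 558916/3675]
= [125, 81, 152]


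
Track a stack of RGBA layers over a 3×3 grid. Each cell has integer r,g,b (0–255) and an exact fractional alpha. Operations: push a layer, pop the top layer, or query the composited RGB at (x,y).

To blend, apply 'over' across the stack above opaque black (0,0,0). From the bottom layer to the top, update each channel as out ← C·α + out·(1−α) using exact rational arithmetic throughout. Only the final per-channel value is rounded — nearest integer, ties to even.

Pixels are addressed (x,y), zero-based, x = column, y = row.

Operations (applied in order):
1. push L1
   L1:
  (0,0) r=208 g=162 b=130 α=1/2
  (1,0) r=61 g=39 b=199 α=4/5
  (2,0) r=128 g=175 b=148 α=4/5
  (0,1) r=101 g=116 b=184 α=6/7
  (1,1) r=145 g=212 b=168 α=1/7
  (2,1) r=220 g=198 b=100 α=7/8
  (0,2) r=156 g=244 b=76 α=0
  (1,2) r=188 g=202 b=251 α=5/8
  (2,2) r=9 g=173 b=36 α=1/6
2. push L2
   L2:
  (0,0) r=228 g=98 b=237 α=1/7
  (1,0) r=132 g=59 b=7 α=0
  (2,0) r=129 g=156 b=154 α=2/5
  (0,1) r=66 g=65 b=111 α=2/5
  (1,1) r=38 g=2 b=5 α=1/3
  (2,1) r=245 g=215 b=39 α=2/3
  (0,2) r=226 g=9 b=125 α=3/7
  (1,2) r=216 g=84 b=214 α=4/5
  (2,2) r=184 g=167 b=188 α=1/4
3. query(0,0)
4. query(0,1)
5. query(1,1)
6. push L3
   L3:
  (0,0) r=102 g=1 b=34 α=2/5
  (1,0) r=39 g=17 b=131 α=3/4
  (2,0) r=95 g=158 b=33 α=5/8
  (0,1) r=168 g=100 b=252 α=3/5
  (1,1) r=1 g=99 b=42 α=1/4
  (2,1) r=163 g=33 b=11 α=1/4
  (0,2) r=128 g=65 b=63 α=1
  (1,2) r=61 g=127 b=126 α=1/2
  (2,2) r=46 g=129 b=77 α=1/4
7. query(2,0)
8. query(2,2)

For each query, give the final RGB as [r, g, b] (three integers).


at x=0,y=0 over L1,L2:
+L1 (α=1/2) → [104, 81, 65]
+L2 (α=1/7) → [852/7, 584/7, 627/7]
= [122, 83, 90]

at x=0,y=1 over L1,L2:
+L1 (α=6/7) → [606/7, 696/7, 1104/7]
+L2 (α=2/5) → [2742/35, 2998/35, 4866/35]
= [78, 86, 139]

(1,1) stack=L1,L2; from [0,0,0]:
after L1 α=1/7: [145/7, 212/7, 24]
after L2 α=1/3: [556/21, 146/7, 53/3]
→ [26, 21, 18]

query (2,0) [L1,L2,L3] — begin 0,0,0
after L1 α=4/5: [512/5, 140, 592/5]
after L2 α=2/5: [2826/25, 732/5, 3316/25]
after L3 α=5/8: [20353/200, 3073/20, 14073/200]
→ [102, 154, 70]

at x=2,y=2 over L1,L2,L3:
after L1 α=1/6: [3/2, 173/6, 6]
after L2 α=1/4: [377/8, 507/8, 103/2]
after L3 α=1/4: [1499/32, 2553/32, 463/8]
rounded: [47, 80, 58]


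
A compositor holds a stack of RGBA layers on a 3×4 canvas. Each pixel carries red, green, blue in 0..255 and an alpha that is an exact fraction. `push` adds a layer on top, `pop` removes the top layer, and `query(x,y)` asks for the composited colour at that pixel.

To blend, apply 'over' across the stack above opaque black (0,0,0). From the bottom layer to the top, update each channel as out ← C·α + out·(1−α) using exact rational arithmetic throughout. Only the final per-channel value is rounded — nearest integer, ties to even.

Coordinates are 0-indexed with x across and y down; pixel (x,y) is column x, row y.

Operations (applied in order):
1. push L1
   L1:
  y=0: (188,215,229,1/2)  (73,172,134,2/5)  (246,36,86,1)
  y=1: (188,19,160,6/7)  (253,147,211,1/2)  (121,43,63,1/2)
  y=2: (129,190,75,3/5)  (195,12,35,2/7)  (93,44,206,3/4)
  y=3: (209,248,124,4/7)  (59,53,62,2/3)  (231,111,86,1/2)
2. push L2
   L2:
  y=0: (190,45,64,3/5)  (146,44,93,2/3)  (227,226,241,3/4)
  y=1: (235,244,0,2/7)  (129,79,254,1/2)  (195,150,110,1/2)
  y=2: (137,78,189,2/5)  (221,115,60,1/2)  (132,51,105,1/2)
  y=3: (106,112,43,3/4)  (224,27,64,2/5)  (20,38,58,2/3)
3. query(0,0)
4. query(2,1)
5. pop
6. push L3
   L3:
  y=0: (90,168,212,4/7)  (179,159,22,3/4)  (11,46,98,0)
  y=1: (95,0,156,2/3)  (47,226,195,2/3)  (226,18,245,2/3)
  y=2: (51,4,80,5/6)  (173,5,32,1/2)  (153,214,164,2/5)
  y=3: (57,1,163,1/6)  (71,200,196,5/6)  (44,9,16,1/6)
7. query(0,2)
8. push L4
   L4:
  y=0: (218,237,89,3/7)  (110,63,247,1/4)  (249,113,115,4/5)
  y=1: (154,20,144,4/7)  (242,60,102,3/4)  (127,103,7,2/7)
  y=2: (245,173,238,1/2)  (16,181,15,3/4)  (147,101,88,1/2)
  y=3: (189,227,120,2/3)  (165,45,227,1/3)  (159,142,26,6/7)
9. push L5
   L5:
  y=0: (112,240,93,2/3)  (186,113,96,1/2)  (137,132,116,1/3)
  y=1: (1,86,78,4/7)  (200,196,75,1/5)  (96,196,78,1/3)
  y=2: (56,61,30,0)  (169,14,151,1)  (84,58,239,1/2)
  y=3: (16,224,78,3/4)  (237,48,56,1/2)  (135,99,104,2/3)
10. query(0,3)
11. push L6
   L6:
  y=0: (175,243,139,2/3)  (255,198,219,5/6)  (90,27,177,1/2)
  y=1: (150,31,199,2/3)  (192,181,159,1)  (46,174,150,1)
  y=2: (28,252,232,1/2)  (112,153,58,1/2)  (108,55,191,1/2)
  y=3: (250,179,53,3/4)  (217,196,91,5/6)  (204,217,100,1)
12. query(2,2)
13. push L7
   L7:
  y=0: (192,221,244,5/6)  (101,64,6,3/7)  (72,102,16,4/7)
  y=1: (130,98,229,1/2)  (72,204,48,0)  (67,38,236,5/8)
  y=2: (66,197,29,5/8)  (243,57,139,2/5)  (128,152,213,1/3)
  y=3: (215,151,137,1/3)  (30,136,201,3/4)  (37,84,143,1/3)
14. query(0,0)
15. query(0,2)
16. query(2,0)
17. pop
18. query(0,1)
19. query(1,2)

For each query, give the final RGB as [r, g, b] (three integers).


at x=0,y=0 over L1,L2:
L1 α=1/2: [94, 215/2, 229/2]
L2 α=3/5: [758/5, 70, 421/5]
= [152, 70, 84]

at x=2,y=1 over L1,L2:
L1 α=1/2: [121/2, 43/2, 63/2]
L2 α=1/2: [511/4, 343/4, 283/4]
→ [128, 86, 71]

(0,2) stack=L1,L3; from [0,0,0]:
L1 α=3/5: [387/5, 114, 45]
L3 α=5/6: [277/5, 67/3, 445/6]
= [55, 22, 74]

at x=0,y=3 over L1,L3,L4,L5:
after L1 α=4/7: [836/7, 992/7, 496/7]
after L3 α=1/6: [4579/42, 4967/42, 1207/14]
after L4 α=2/3: [20455/126, 24035/126, 4567/42]
after L5 α=3/4: [26503/504, 108707/504, 14395/168]
→ [53, 216, 86]

(2,2) stack=L1,L3,L4,L5,L6; from [0,0,0]:
+L1 (α=3/4) → [279/4, 33, 309/2]
+L3 (α=2/5) → [2061/20, 527/5, 1583/10]
+L4 (α=1/2) → [5001/40, 516/5, 2463/20]
+L5 (α=1/2) → [8361/80, 403/5, 7243/40]
+L6 (α=1/2) → [17001/160, 339/5, 14883/80]
→ [106, 68, 186]

query (0,0) [L1,L3,L4,L5,L6,L7] — begin 0,0,0
L1 α=1/2: [94, 215/2, 229/2]
L3 α=4/7: [642/7, 1989/14, 2383/14]
L4 α=3/7: [7146/49, 8955/49, 6635/49]
L5 α=2/3: [18122/147, 10825/49, 15749/147]
L6 α=2/3: [69572/441, 34639/147, 56615/441]
L7 α=5/6: [246466/1323, 98537/441, 594635/2646]
rounded: [186, 223, 225]

query (0,2) [L1,L3,L4,L5,L6,L7] — begin 0,0,0
L1 α=3/5: [387/5, 114, 45]
L3 α=5/6: [277/5, 67/3, 445/6]
L4 α=1/2: [751/5, 293/3, 1873/12]
L5 α=0: [751/5, 293/3, 1873/12]
L6 α=1/2: [891/10, 1049/6, 4657/24]
L7 α=5/8: [5973/80, 3019/16, 5817/64]
rounded: [75, 189, 91]

query (2,0) [L1,L3,L4,L5,L6,L7] — begin 0,0,0
after L1 α=1: [246, 36, 86]
after L3 α=0: [246, 36, 86]
after L4 α=4/5: [1242/5, 488/5, 546/5]
after L5 α=1/3: [3169/15, 1636/15, 1672/15]
after L6 α=1/2: [4519/30, 2041/30, 4327/30]
after L7 α=4/7: [1057/10, 6121/70, 4967/70]
rounded: [106, 87, 71]

(0,1) stack=L1,L3,L4,L5,L6; from [0,0,0]:
+L1 (α=6/7) → [1128/7, 114/7, 960/7]
+L3 (α=2/3) → [2458/21, 38/7, 1048/7]
+L4 (α=4/7) → [6770/49, 674/49, 7176/49]
+L5 (α=4/7) → [20506/343, 18878/343, 36816/343]
+L6 (α=2/3) → [123406/1029, 40144/1029, 173330/1029]
= [120, 39, 168]

(1,2) stack=L1,L3,L4,L5,L6; from [0,0,0]:
after L1 α=2/7: [390/7, 24/7, 10]
after L3 α=1/2: [1601/14, 59/14, 21]
after L4 α=3/4: [2273/56, 7661/56, 33/2]
after L5 α=1: [169, 14, 151]
after L6 α=1/2: [281/2, 167/2, 209/2]
rounded: [140, 84, 104]


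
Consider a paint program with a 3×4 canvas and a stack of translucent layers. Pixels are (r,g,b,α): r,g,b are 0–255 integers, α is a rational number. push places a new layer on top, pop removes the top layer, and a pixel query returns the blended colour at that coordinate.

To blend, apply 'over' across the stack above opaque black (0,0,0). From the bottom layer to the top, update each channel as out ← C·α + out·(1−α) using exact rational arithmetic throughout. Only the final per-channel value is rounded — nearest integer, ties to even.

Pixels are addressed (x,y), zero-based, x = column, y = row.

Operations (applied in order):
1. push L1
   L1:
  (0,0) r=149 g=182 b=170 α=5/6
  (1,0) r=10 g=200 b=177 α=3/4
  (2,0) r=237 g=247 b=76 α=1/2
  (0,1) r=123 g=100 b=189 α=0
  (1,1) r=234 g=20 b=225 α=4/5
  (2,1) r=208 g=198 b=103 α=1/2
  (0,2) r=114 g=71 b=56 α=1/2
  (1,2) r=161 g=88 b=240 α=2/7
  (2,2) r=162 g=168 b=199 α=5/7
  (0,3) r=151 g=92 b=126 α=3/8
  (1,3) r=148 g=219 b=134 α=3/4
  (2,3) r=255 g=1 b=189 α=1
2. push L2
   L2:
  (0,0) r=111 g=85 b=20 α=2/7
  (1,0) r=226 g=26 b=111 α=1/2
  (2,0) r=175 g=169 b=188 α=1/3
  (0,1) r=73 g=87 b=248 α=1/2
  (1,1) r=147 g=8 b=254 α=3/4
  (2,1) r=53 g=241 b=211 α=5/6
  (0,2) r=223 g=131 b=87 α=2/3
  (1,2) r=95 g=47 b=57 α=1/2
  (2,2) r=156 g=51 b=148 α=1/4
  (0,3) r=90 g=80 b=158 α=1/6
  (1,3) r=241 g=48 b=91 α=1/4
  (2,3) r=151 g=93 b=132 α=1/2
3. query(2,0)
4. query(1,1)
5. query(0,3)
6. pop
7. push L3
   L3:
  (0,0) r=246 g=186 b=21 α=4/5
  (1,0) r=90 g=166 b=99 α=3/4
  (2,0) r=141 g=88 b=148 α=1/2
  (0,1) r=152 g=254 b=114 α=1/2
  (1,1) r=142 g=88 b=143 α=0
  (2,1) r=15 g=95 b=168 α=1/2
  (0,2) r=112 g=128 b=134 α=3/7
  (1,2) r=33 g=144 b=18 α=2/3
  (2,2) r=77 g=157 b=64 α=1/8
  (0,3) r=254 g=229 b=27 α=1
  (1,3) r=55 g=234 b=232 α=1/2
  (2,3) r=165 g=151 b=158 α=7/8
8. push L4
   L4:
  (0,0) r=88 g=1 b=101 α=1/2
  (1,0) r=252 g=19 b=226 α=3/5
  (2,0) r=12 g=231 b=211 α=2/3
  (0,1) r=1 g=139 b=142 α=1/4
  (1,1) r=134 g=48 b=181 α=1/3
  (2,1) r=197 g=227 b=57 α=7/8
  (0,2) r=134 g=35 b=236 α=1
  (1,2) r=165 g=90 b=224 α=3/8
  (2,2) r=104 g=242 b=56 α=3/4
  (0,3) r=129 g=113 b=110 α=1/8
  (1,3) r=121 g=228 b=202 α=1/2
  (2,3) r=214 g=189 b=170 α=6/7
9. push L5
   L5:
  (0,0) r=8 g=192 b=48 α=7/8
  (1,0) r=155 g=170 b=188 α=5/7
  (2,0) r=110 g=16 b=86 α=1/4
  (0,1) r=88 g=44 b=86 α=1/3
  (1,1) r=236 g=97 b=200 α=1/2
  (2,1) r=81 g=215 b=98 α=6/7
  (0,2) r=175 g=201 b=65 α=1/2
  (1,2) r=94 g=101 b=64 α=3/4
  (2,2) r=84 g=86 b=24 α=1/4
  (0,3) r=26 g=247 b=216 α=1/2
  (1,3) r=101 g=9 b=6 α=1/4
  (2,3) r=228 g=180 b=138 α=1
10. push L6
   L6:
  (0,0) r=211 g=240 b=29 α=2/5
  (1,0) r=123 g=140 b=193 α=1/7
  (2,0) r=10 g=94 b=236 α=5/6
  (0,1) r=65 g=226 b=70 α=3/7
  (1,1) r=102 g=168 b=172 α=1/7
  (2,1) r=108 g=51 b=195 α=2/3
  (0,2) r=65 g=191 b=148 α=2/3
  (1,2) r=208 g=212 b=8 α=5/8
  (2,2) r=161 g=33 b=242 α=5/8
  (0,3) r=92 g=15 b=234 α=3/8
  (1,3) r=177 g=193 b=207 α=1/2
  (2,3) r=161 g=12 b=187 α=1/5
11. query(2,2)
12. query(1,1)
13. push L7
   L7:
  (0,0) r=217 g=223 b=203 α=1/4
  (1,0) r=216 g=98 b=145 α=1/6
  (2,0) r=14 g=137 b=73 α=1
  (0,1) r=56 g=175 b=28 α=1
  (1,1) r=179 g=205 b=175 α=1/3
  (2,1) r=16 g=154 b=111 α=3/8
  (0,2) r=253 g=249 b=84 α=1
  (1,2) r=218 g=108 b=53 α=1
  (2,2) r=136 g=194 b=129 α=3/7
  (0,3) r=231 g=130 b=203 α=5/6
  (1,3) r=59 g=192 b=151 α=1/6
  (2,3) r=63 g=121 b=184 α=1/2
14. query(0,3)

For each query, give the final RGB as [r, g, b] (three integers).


(2,0) stack=L1,L2; from [0,0,0]:
after L1 α=1/2: [237/2, 247/2, 38]
after L2 α=1/3: [412/3, 416/3, 88]
= [137, 139, 88]

(1,1) stack=L1,L2; from [0,0,0]:
L1 α=4/5: [936/5, 16, 180]
L2 α=3/4: [3141/20, 10, 471/2]
= [157, 10, 236]

at x=0,y=3 over L1,L2:
L1 α=3/8: [453/8, 69/2, 189/4]
L2 α=1/6: [995/16, 505/12, 1577/24]
rounded: [62, 42, 66]

query (2,2) [L1,L3,L4,L5,L6] — begin 0,0,0
L1 α=5/7: [810/7, 120, 995/7]
L3 α=1/8: [887/8, 997/8, 1059/8]
L4 α=3/4: [3383/32, 6805/32, 2403/32]
L5 α=1/4: [12837/128, 23167/128, 7977/128]
L6 α=5/8: [141551/1024, 90621/1024, 178811/1024]
rounded: [138, 88, 175]

query (1,1) [L1,L3,L4,L5,L6] — begin 0,0,0
+L1 (α=4/5) → [936/5, 16, 180]
+L3 (α=0) → [936/5, 16, 180]
+L4 (α=1/3) → [2542/15, 80/3, 541/3]
+L5 (α=1/2) → [3041/15, 371/6, 1141/6]
+L6 (α=1/7) → [6592/35, 77, 1313/7]
rounded: [188, 77, 188]

(0,3) stack=L1,L3,L4,L5,L6,L7; from [0,0,0]:
+L1 (α=3/8) → [453/8, 69/2, 189/4]
+L3 (α=1) → [254, 229, 27]
+L4 (α=1/8) → [1907/8, 429/2, 299/8]
+L5 (α=1/2) → [2115/16, 923/4, 2027/16]
+L6 (α=3/8) → [14991/128, 4795/32, 21367/128]
+L7 (α=5/6) → [54277/256, 25595/192, 50429/256]
rounded: [212, 133, 197]


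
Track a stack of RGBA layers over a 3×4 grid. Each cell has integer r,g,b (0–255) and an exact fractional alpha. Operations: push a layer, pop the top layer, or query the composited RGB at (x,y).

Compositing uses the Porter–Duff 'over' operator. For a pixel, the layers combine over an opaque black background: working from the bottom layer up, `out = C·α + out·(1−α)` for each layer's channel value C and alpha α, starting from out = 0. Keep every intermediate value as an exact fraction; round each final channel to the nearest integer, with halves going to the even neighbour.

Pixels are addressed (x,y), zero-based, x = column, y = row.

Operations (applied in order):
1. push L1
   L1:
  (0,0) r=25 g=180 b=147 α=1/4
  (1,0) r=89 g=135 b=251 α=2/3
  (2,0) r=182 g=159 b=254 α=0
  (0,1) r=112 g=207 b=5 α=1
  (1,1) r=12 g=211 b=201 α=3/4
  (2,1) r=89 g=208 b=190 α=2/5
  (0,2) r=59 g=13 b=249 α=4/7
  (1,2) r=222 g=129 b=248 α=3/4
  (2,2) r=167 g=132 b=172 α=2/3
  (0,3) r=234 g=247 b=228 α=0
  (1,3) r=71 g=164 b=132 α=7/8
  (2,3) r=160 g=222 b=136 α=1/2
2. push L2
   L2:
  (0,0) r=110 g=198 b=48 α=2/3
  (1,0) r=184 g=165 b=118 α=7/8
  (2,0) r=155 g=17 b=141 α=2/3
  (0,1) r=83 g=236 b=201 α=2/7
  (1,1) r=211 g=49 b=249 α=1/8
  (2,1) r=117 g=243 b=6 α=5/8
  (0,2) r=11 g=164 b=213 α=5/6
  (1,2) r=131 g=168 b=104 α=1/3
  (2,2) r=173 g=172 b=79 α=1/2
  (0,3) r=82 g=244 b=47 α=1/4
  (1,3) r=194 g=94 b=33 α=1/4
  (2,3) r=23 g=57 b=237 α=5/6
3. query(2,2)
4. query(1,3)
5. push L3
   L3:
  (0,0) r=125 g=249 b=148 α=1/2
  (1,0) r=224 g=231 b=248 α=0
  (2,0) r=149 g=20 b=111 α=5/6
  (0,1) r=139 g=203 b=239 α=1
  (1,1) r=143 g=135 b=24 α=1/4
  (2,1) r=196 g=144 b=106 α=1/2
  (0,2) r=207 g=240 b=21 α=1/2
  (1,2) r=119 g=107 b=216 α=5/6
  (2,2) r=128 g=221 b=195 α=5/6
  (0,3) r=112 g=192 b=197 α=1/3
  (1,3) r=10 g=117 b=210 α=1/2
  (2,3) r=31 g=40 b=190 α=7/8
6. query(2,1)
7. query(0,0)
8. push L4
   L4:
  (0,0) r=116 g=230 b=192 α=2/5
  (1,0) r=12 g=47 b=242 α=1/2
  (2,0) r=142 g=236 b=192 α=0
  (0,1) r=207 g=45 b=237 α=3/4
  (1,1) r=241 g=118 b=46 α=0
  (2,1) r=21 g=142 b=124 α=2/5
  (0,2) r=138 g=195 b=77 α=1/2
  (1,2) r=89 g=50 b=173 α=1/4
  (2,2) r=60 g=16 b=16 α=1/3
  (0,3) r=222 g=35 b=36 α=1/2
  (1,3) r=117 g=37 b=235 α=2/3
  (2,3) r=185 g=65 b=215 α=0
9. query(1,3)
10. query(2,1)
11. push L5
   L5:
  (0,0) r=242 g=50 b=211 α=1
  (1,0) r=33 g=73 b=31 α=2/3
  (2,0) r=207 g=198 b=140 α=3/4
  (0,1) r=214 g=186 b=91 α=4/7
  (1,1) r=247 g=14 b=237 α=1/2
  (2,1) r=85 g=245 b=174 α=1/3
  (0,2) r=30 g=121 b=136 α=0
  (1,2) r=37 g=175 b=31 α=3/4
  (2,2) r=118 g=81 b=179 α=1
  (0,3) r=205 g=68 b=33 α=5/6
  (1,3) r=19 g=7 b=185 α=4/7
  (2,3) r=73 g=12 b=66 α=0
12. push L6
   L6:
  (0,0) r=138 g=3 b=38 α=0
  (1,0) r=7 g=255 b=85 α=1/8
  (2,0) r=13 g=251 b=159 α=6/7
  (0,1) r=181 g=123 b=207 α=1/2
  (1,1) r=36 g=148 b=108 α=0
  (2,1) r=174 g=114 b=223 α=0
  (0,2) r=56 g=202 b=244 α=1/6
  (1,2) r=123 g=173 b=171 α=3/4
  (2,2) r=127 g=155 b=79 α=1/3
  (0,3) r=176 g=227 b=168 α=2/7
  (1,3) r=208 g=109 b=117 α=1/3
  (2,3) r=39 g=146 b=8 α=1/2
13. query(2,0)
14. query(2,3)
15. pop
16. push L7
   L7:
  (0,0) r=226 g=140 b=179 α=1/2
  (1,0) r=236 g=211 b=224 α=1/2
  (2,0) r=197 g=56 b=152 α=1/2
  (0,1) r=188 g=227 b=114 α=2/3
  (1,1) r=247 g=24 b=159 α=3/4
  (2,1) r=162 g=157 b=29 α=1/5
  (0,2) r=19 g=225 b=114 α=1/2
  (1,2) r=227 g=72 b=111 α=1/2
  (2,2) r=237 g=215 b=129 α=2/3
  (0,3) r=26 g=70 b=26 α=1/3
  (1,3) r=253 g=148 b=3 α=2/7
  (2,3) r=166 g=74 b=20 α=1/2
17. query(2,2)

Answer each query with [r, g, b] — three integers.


(2,2) stack=L1,L2; from [0,0,0]:
+L1 (α=2/3) → [334/3, 88, 344/3]
+L2 (α=1/2) → [853/6, 130, 581/6]
= [142, 130, 97]

query (1,3) [L1,L2] — begin 0,0,0
after L1 α=7/8: [497/8, 287/2, 231/2]
after L2 α=1/4: [3043/32, 1049/8, 759/8]
= [95, 131, 95]

(2,1) stack=L1,L2,L3; from [0,0,0]:
L1 α=2/5: [178/5, 416/5, 76]
L2 α=5/8: [3459/40, 7323/40, 129/4]
L3 α=1/2: [11299/80, 13083/80, 553/8]
rounded: [141, 164, 69]

at x=0,y=0 over L1,L2,L3:
L1 α=1/4: [25/4, 45, 147/4]
L2 α=2/3: [905/12, 147, 177/4]
L3 α=1/2: [2405/24, 198, 769/8]
→ [100, 198, 96]

query (1,3) [L1,L2,L3,L4] — begin 0,0,0
after L1 α=7/8: [497/8, 287/2, 231/2]
after L2 α=1/4: [3043/32, 1049/8, 759/8]
after L3 α=1/2: [3363/64, 1985/16, 2439/16]
after L4 α=2/3: [6113/64, 3169/48, 9959/48]
= [96, 66, 207]

at x=2,y=1 over L1,L2,L3,L4:
after L1 α=2/5: [178/5, 416/5, 76]
after L2 α=5/8: [3459/40, 7323/40, 129/4]
after L3 α=1/2: [11299/80, 13083/80, 553/8]
after L4 α=2/5: [37257/400, 61969/400, 3643/40]
rounded: [93, 155, 91]

at x=2,y=0 over L1,L2,L3,L4,L5,L6:
after L1 α=0: [0, 0, 0]
after L2 α=2/3: [310/3, 34/3, 94]
after L3 α=5/6: [2545/18, 167/9, 649/6]
after L4 α=0: [2545/18, 167/9, 649/6]
after L5 α=3/4: [13723/72, 5513/36, 3169/24]
after L6 α=6/7: [19339/504, 59729/252, 26065/168]
rounded: [38, 237, 155]

at x=2,y=3 over L1,L2,L3,L4,L5,L6:
+L1 (α=1/2) → [80, 111, 68]
+L2 (α=5/6) → [65/2, 66, 1253/6]
+L3 (α=7/8) → [499/16, 173/4, 9233/48]
+L4 (α=0) → [499/16, 173/4, 9233/48]
+L5 (α=0) → [499/16, 173/4, 9233/48]
+L6 (α=1/2) → [1123/32, 757/8, 9617/96]
= [35, 95, 100]

(2,2) stack=L1,L2,L3,L4,L5,L7; from [0,0,0]:
after L1 α=2/3: [334/3, 88, 344/3]
after L2 α=1/2: [853/6, 130, 581/6]
after L3 α=5/6: [4693/36, 1235/6, 6431/36]
after L4 α=1/3: [5773/54, 1283/9, 6719/54]
after L5 α=1: [118, 81, 179]
after L7 α=2/3: [592/3, 511/3, 437/3]
→ [197, 170, 146]


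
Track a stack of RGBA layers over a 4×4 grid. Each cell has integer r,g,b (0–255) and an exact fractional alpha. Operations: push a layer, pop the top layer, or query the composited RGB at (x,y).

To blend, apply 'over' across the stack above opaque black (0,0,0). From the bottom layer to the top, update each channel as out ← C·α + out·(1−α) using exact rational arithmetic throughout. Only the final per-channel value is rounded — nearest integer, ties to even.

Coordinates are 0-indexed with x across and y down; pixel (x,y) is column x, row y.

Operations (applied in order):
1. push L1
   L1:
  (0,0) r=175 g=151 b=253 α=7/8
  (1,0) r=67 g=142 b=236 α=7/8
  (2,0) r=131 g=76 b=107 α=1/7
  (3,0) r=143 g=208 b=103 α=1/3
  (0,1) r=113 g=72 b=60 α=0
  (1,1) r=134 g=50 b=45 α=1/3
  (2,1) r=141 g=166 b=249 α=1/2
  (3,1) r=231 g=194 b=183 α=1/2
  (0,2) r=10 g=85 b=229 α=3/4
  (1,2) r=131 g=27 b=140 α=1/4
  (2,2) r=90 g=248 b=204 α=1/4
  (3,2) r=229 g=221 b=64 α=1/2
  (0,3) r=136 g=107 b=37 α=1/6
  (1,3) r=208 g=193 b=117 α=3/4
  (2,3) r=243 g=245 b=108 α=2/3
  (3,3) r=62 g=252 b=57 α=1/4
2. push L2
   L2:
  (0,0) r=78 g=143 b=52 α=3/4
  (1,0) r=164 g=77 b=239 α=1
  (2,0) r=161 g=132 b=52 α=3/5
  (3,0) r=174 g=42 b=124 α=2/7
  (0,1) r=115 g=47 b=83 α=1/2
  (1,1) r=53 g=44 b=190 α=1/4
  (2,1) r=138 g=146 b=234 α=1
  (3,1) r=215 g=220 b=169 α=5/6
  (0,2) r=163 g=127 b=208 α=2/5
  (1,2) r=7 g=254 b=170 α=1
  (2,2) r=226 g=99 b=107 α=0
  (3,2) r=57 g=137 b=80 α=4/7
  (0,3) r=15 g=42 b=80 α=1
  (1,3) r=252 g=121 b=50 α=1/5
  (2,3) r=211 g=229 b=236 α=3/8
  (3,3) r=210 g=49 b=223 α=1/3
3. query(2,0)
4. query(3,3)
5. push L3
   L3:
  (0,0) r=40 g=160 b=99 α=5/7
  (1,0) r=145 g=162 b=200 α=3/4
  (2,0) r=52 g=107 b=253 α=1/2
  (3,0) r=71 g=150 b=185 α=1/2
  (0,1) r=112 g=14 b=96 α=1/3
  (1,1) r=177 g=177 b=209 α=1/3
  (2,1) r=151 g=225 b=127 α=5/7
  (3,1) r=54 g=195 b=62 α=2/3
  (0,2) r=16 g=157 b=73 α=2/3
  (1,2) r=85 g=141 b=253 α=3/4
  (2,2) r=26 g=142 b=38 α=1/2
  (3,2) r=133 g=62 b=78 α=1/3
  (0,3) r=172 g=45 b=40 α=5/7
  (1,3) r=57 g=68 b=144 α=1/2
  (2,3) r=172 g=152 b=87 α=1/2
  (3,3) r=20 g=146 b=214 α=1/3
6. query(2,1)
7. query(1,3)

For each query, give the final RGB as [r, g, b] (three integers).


at x=2,y=0 over L1,L2:
+L1 (α=1/7) → [131/7, 76/7, 107/7]
+L2 (α=3/5) → [3643/35, 2924/35, 1306/35]
→ [104, 84, 37]

query (3,3) [L1,L2] — begin 0,0,0
after L1 α=1/4: [31/2, 63, 57/4]
after L2 α=1/3: [241/3, 175/3, 503/6]
rounded: [80, 58, 84]

at x=2,y=1 over L1,L2,L3:
+L1 (α=1/2) → [141/2, 83, 249/2]
+L2 (α=1) → [138, 146, 234]
+L3 (α=5/7) → [1031/7, 1417/7, 1103/7]
→ [147, 202, 158]

query (1,3) [L1,L2,L3] — begin 0,0,0
+L1 (α=3/4) → [156, 579/4, 351/4]
+L2 (α=1/5) → [876/5, 140, 401/5]
+L3 (α=1/2) → [1161/10, 104, 1121/10]
→ [116, 104, 112]


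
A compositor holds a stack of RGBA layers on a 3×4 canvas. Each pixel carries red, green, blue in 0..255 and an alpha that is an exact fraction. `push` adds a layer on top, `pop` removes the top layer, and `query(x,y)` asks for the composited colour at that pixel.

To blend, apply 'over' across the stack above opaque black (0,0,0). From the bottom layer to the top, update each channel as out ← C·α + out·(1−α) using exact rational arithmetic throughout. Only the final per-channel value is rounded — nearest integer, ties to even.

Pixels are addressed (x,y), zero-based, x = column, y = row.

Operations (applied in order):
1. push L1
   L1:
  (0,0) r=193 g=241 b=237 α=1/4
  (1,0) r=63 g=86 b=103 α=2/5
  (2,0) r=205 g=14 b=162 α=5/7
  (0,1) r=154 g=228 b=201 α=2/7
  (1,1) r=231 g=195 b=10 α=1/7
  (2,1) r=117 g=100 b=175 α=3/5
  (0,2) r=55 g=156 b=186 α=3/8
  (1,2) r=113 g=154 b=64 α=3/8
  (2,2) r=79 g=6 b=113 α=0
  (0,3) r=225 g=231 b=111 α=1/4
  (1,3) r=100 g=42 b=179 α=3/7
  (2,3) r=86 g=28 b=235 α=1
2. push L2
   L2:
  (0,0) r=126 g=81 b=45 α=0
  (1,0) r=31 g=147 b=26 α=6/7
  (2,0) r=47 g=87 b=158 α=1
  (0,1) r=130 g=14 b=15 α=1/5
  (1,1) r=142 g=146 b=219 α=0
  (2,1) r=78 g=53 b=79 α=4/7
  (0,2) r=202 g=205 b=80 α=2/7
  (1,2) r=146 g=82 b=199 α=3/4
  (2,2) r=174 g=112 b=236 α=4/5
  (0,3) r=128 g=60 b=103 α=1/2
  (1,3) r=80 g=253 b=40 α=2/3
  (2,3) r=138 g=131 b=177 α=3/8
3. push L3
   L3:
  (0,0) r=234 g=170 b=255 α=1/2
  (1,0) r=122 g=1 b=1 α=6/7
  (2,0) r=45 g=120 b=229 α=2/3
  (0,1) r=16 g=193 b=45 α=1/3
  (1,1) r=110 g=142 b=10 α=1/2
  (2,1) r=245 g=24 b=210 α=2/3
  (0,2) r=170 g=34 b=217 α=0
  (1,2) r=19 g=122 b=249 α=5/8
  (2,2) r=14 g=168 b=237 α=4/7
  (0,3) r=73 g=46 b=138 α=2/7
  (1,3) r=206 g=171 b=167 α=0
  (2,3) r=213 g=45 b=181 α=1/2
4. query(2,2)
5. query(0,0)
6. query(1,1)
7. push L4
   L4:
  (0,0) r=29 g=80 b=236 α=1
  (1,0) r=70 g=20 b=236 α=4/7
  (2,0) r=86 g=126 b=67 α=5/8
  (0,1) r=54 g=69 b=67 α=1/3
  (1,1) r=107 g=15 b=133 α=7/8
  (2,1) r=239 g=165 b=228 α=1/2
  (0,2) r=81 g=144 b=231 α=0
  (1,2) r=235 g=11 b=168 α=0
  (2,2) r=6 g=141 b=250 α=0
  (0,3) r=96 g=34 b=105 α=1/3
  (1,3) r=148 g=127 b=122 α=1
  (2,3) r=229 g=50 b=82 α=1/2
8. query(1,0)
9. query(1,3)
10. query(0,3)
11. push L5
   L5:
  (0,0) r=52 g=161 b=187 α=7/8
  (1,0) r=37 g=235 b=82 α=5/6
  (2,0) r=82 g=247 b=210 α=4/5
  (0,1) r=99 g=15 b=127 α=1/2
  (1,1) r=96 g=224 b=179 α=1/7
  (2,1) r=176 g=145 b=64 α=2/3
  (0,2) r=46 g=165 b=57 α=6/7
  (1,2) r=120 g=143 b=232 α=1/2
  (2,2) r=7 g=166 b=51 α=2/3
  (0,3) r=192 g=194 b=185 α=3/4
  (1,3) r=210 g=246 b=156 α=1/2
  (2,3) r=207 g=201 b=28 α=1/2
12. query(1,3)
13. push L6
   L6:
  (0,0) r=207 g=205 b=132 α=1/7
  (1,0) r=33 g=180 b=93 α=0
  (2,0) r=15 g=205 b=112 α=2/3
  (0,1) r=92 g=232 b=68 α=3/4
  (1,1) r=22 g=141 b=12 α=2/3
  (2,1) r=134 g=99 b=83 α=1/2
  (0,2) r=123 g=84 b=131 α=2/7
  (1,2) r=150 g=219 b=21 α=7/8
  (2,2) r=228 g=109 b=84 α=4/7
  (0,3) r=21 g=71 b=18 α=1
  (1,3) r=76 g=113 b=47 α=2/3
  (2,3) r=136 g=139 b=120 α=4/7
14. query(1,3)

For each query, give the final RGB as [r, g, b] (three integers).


at x=2,y=2 over L1,L2,L3:
L1 α=0: [0, 0, 0]
L2 α=4/5: [696/5, 448/5, 944/5]
L3 α=4/7: [2368/35, 672/5, 7572/35]
rounded: [68, 134, 216]

(0,0) stack=L1,L2,L3; from [0,0,0]:
L1 α=1/4: [193/4, 241/4, 237/4]
L2 α=0: [193/4, 241/4, 237/4]
L3 α=1/2: [1129/8, 921/8, 1257/8]
rounded: [141, 115, 157]

at x=1,y=1 over L1,L2,L3:
+L1 (α=1/7) → [33, 195/7, 10/7]
+L2 (α=0) → [33, 195/7, 10/7]
+L3 (α=1/2) → [143/2, 1189/14, 40/7]
= [72, 85, 6]

(1,0) stack=L1,L2,L3,L4; from [0,0,0]:
L1 α=2/5: [126/5, 172/5, 206/5]
L2 α=6/7: [1056/35, 4582/35, 986/35]
L3 α=6/7: [26676/245, 4792/245, 1196/245]
L4 α=4/7: [148628/1715, 33976/1715, 234868/1715]
= [87, 20, 137]

query (1,3) [L1,L2,L3,L4] — begin 0,0,0
L1 α=3/7: [300/7, 18, 537/7]
L2 α=2/3: [1420/21, 524/3, 1097/21]
L3 α=0: [1420/21, 524/3, 1097/21]
L4 α=1: [148, 127, 122]
= [148, 127, 122]

at x=0,y=3 over L1,L2,L3,L4:
after L1 α=1/4: [225/4, 231/4, 111/4]
after L2 α=1/2: [737/8, 471/8, 523/8]
after L3 α=2/7: [4853/56, 3091/56, 689/8]
after L4 α=1/3: [7541/84, 4043/84, 1109/12]
→ [90, 48, 92]

query (1,3) [L1,L2,L3,L4,L5] — begin 0,0,0
L1 α=3/7: [300/7, 18, 537/7]
L2 α=2/3: [1420/21, 524/3, 1097/21]
L3 α=0: [1420/21, 524/3, 1097/21]
L4 α=1: [148, 127, 122]
L5 α=1/2: [179, 373/2, 139]
= [179, 186, 139]

at x=1,y=3 over L1,L2,L3,L4,L5,L6:
+L1 (α=3/7) → [300/7, 18, 537/7]
+L2 (α=2/3) → [1420/21, 524/3, 1097/21]
+L3 (α=0) → [1420/21, 524/3, 1097/21]
+L4 (α=1) → [148, 127, 122]
+L5 (α=1/2) → [179, 373/2, 139]
+L6 (α=2/3) → [331/3, 275/2, 233/3]
→ [110, 138, 78]
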